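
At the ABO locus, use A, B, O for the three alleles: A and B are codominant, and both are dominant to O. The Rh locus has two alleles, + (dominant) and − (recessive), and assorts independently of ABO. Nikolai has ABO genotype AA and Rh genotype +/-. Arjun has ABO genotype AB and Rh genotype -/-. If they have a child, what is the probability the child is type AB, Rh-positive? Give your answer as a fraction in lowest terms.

1/4

ABO cross AA × AB → offspring phenotypes: 1/2 A, 1/2 AB.
Rh cross +/- × -/- → 1/2 Rh+, 1/2 Rh-.
Independent loci: P(type AB, Rh-positive) = 1/2 × 1/2 = 1/4.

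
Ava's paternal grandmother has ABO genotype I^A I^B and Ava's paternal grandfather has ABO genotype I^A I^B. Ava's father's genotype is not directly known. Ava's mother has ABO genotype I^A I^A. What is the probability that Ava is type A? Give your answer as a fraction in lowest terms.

Ava's father's ABO genotype from I^A I^B × I^A I^B: 1/4 I^A I^A, 1/2 I^A I^B, 1/4 I^B I^B.
Crossing each possibility with the mother I^A I^A and summing P(type A): 1/4·1 + 1/2·1/2 + 1/4·0 = 1/2.

1/2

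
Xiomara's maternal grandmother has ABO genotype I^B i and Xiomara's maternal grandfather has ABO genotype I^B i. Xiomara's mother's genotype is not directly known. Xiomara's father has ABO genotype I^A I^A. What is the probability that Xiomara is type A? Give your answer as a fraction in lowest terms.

Xiomara's mother's ABO genotype from I^B i × I^B i: 1/4 I^B I^B, 1/2 I^B i, 1/4 i i.
Crossing each possibility with the father I^A I^A and summing P(type A): 1/4·0 + 1/2·1/2 + 1/4·1 = 1/2.

1/2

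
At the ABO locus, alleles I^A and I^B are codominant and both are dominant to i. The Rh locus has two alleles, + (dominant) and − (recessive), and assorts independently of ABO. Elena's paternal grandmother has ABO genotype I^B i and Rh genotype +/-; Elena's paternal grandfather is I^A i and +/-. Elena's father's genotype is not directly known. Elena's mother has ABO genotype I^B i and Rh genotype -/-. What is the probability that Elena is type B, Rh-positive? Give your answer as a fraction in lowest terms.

Elena's father's ABO genotype from I^B i × I^A i: 1/4 I^A I^B, 1/4 I^A i, 1/4 I^B i, 1/4 i i.
Crossing each possibility with the mother I^B i and summing P(type B): 1/4·1/2 + 1/4·1/4 + 1/4·3/4 + 1/4·1/2 = 1/2.
Similarly for Rh via the father's Rh distribution: P(Rh+) = 1/2.
Independent loci: 1/2 × 1/2 = 1/4.

1/4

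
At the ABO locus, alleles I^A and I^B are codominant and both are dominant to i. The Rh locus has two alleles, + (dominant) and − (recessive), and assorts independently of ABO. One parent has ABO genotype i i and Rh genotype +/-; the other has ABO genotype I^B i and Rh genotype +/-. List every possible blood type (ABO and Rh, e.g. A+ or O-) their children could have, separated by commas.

O+, O-, B+, B-

Gametes from i i × I^B i give offspring ABO genotypes I^B i, i i, i.e. phenotypes O, B.
Rh cross +/- × +/- → phenotypes Rh+, Rh-.
Combining independently: O+, O-, B+, B-.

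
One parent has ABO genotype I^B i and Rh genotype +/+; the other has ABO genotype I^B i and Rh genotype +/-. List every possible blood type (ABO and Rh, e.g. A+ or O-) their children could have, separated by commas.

Gametes from I^B i × I^B i give offspring ABO genotypes I^B I^B, I^B i, i i, i.e. phenotypes O, B.
Rh cross +/+ × +/- → phenotypes Rh+.
Combining independently: O+, B+.

O+, B+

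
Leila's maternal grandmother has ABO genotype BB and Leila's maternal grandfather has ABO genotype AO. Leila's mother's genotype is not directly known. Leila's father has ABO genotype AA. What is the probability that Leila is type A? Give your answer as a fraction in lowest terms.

1/2

Leila's mother's ABO genotype from BB × AO: 1/2 AB, 1/2 BO.
Crossing each possibility with the father AA and summing P(type A): 1/2·1/2 + 1/2·1/2 = 1/2.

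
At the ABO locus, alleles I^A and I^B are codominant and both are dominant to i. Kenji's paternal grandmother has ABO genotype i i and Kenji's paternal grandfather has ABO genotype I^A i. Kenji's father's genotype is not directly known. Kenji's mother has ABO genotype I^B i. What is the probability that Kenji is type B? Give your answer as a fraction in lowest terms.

Kenji's father's ABO genotype from i i × I^A i: 1/2 I^A i, 1/2 i i.
Crossing each possibility with the mother I^B i and summing P(type B): 1/2·1/4 + 1/2·1/2 = 3/8.

3/8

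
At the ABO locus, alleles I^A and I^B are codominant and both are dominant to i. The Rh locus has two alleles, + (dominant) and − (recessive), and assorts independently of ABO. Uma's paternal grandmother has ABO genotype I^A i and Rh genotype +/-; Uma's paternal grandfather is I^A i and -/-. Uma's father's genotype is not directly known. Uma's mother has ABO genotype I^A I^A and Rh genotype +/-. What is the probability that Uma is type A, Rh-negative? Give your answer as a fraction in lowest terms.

3/8

Uma's father's ABO genotype from I^A i × I^A i: 1/4 I^A I^A, 1/2 I^A i, 1/4 i i.
Crossing each possibility with the mother I^A I^A and summing P(type A): 1/4·1 + 1/2·1 + 1/4·1 = 1.
Similarly for Rh via the father's Rh distribution: P(Rh-) = 3/8.
Independent loci: 1 × 3/8 = 3/8.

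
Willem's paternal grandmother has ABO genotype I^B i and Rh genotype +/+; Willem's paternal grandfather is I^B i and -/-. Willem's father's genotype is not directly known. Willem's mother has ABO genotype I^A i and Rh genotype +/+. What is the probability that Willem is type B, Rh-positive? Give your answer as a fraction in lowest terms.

1/4

Willem's father's ABO genotype from I^B i × I^B i: 1/4 I^B I^B, 1/2 I^B i, 1/4 i i.
Crossing each possibility with the mother I^A i and summing P(type B): 1/4·1/2 + 1/2·1/4 + 1/4·0 = 1/4.
Similarly for Rh via the father's Rh distribution: P(Rh+) = 1.
Independent loci: 1/4 × 1 = 1/4.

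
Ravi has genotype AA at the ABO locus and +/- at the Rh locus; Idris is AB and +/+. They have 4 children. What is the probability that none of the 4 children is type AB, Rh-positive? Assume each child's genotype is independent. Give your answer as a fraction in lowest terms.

ABO cross AA × AB → 1/2 A, 1/2 AB.
Rh cross +/- × +/+ → 1 Rh+; so P(type AB, Rh-positive) = 1/2 × 1 = 1/2 per child.
P(not type AB, Rh-positive) = 1/2 for one child; (1/2)^4 = 1/16.

1/16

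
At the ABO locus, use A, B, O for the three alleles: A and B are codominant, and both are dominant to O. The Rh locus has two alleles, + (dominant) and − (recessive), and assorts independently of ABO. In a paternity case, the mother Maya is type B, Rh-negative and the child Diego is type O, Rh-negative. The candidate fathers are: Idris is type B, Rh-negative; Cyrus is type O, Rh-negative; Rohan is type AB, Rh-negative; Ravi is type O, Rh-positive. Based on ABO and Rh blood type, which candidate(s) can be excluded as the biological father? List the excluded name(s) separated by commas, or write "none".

A candidate is excluded only if no genotype consistent with his phenotype could produce a type O, Rh-negative child with a type B, Rh-negative mother.
Rohan (type AB, Rh-): no genotype consistent with that phenotype can produce a type-O Rh- child with a type-B mother.

Rohan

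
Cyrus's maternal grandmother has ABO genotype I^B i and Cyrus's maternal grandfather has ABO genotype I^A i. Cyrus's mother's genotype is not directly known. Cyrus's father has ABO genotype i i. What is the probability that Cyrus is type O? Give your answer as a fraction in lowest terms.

1/2

Cyrus's mother's ABO genotype from I^B i × I^A i: 1/4 I^A I^B, 1/4 I^A i, 1/4 I^B i, 1/4 i i.
Crossing each possibility with the father i i and summing P(type O): 1/4·0 + 1/4·1/2 + 1/4·1/2 + 1/4·1 = 1/2.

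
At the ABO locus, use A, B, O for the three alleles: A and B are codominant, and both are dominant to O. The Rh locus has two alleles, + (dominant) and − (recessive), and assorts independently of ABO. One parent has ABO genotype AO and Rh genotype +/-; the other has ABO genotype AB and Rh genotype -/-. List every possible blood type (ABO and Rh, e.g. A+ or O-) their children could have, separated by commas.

Gametes from AO × AB give offspring ABO genotypes AA, AB, AO, BO, i.e. phenotypes A, B, AB.
Rh cross +/- × -/- → phenotypes Rh+, Rh-.
Combining independently: A+, A-, B+, B-, AB+, AB-.

A+, A-, B+, B-, AB+, AB-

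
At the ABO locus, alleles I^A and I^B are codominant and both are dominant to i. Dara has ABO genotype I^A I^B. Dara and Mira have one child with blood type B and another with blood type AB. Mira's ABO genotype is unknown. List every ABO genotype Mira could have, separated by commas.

For each candidate genotype of Mira, check whether crossing it with I^A I^B can produce every observed child phenotype.
  I^A I^A → possible child types {A, AB} ✗
  I^A I^B → possible child types {A, B, AB} ✓
  I^A i → possible child types {A, B, AB} ✓
  I^B I^B → possible child types {B, AB} ✓
  I^B i → possible child types {A, B, AB} ✓
  i i → possible child types {A, B} ✗

I^A I^B, I^A i, I^B I^B, I^B i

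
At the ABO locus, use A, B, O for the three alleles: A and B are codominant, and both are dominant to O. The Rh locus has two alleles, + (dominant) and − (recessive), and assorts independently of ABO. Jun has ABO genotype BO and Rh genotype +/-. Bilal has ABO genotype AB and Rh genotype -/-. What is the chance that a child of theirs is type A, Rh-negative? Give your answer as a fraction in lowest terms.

ABO cross BO × AB → offspring phenotypes: 1/4 A, 1/2 B, 1/4 AB.
Rh cross +/- × -/- → 1/2 Rh+, 1/2 Rh-.
Independent loci: P(type A, Rh-negative) = 1/4 × 1/2 = 1/8.

1/8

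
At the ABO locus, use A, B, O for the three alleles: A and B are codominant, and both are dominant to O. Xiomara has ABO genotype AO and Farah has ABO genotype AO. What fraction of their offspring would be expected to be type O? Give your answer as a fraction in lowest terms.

1/4

ABO cross AO × AO → offspring phenotypes: 1/4 O, 3/4 A.
So P(type O) = 1/4.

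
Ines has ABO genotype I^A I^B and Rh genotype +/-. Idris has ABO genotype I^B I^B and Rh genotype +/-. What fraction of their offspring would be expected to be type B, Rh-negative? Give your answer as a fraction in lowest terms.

ABO cross I^A I^B × I^B I^B → offspring phenotypes: 1/2 B, 1/2 AB.
Rh cross +/- × +/- → 3/4 Rh+, 1/4 Rh-.
Independent loci: P(type B, Rh-negative) = 1/2 × 1/4 = 1/8.

1/8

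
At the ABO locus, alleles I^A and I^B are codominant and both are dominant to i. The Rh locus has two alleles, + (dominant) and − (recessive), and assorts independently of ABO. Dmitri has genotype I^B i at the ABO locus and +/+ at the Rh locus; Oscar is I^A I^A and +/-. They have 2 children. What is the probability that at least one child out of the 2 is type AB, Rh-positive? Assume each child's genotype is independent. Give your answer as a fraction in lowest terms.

3/4

ABO cross I^B i × I^A I^A → 1/2 A, 1/2 AB.
Rh cross +/+ × +/- → 1 Rh+; so P(type AB, Rh-positive) = 1/2 × 1 = 1/2 per child.
P(none) = (1/2)^2 = 1/4; P(at least one) = 1 − 1/4 = 3/4.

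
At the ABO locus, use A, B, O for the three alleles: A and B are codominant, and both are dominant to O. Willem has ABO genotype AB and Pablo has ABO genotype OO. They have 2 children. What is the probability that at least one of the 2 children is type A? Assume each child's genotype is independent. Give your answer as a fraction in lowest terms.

ABO cross AB × OO → 1/2 A, 1/2 B.
So P(type A) = 1/2 per child.
P(none) = (1/2)^2 = 1/4; P(at least one) = 1 − 1/4 = 3/4.

3/4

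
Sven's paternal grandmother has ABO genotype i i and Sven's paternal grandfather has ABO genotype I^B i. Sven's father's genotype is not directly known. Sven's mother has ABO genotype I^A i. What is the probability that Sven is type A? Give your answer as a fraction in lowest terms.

Sven's father's ABO genotype from i i × I^B i: 1/2 I^B i, 1/2 i i.
Crossing each possibility with the mother I^A i and summing P(type A): 1/2·1/4 + 1/2·1/2 = 3/8.

3/8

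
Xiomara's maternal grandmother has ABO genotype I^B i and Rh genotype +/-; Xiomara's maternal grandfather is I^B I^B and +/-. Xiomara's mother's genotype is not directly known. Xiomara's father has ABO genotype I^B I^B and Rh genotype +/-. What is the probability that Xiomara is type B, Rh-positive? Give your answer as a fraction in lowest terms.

3/4

Xiomara's mother's ABO genotype from I^B i × I^B I^B: 1/2 I^B I^B, 1/2 I^B i.
Crossing each possibility with the father I^B I^B and summing P(type B): 1/2·1 + 1/2·1 = 1.
Similarly for Rh via the mother's Rh distribution: P(Rh+) = 3/4.
Independent loci: 1 × 3/4 = 3/4.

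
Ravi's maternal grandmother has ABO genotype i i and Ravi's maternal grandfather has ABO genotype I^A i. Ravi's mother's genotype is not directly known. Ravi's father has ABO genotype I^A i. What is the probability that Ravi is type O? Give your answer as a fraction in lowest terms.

Ravi's mother's ABO genotype from i i × I^A i: 1/2 I^A i, 1/2 i i.
Crossing each possibility with the father I^A i and summing P(type O): 1/2·1/4 + 1/2·1/2 = 3/8.

3/8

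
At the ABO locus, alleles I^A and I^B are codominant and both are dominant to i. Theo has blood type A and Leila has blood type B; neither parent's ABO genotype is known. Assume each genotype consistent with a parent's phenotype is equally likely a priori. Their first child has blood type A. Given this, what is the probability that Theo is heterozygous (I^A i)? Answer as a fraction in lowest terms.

Possible genotypes: Theo ∈ {I^A I^A, I^A i}; Leila ∈ {I^B I^B, I^B i}.
Weight each parental genotype pair by prior × P(type-A child):
  I^A I^A × I^B i: posterior weight 2/3.
  I^A i × I^B i: posterior weight 1/3.
Sum the posterior weight over pairs where Theo is I^A i: 1/3.

1/3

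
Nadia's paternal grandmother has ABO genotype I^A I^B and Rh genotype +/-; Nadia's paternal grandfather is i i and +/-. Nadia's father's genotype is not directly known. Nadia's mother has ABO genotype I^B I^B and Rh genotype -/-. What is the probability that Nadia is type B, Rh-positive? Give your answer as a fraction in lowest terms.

Nadia's father's ABO genotype from I^A I^B × i i: 1/2 I^A i, 1/2 I^B i.
Crossing each possibility with the mother I^B I^B and summing P(type B): 1/2·1/2 + 1/2·1 = 3/4.
Similarly for Rh via the father's Rh distribution: P(Rh+) = 1/2.
Independent loci: 3/4 × 1/2 = 3/8.

3/8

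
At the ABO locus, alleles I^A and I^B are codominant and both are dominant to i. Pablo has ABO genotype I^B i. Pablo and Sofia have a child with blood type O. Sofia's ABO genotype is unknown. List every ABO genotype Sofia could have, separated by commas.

For each candidate genotype of Sofia, check whether crossing it with I^B i can produce every observed child phenotype.
  I^A I^A → possible child types {A, AB} ✗
  I^A I^B → possible child types {A, B, AB} ✗
  I^A i → possible child types {O, A, B, AB} ✓
  I^B I^B → possible child types {B} ✗
  I^B i → possible child types {O, B} ✓
  i i → possible child types {O, B} ✓

I^A i, I^B i, i i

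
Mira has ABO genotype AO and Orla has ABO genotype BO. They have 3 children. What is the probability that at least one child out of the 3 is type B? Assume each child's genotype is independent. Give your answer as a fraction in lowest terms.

ABO cross AO × BO → 1/4 O, 1/4 A, 1/4 B, 1/4 AB.
So P(type B) = 1/4 per child.
P(none) = (3/4)^3 = 27/64; P(at least one) = 1 − 27/64 = 37/64.

37/64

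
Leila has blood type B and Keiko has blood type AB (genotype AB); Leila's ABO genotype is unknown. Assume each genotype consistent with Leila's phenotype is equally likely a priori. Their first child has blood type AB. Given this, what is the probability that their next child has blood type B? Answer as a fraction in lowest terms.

Possible genotypes: Leila ∈ {BB, BO}; Keiko ∈ {AB}.
Weight each parental genotype pair by prior × P(type-AB child):
  BB × AB: posterior weight 2/3; P(next child type B) = 1/2.
  BO × AB: posterior weight 1/3; P(next child type B) = 1/2.
Weighted sum = 1/2.

1/2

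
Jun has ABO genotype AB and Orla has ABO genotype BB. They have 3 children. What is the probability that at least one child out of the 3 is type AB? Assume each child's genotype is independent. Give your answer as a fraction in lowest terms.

ABO cross AB × BB → 1/2 B, 1/2 AB.
So P(type AB) = 1/2 per child.
P(none) = (1/2)^3 = 1/8; P(at least one) = 1 − 1/8 = 7/8.

7/8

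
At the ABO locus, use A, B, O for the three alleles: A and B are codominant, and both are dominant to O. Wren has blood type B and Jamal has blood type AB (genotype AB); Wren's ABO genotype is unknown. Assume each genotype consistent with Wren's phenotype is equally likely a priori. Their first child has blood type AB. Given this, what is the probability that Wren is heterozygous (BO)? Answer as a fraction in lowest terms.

Possible genotypes: Wren ∈ {BB, BO}; Jamal ∈ {AB}.
Weight each parental genotype pair by prior × P(type-AB child):
  BB × AB: posterior weight 2/3.
  BO × AB: posterior weight 1/3.
Sum the posterior weight over pairs where Wren is BO: 1/3.

1/3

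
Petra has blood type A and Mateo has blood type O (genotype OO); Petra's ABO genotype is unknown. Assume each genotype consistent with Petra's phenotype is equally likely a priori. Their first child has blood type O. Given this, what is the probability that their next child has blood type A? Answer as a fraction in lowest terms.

1/2

Possible genotypes: Petra ∈ {AA, AO}; Mateo ∈ {OO}.
Weight each parental genotype pair by prior × P(type-O child):
  AO × OO: posterior weight 1; P(next child type A) = 1/2.
Weighted sum = 1/2.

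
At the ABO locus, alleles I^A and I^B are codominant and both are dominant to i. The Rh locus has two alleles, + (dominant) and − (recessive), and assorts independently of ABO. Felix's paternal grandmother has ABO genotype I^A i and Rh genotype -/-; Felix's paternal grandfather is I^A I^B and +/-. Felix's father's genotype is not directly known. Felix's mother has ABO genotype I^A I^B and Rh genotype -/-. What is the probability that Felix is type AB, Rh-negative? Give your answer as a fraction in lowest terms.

9/32

Felix's father's ABO genotype from I^A i × I^A I^B: 1/4 I^A I^A, 1/4 I^A I^B, 1/4 I^A i, 1/4 I^B i.
Crossing each possibility with the mother I^A I^B and summing P(type AB): 1/4·1/2 + 1/4·1/2 + 1/4·1/4 + 1/4·1/4 = 3/8.
Similarly for Rh via the father's Rh distribution: P(Rh-) = 3/4.
Independent loci: 3/8 × 3/4 = 9/32.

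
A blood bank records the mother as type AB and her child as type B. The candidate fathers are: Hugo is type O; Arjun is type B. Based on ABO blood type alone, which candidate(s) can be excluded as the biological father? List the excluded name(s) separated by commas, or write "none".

A candidate is excluded only if no genotype consistent with his phenotype could produce a type B child with a type AB mother.
Every candidate has at least one consistent genotype combination, so none can be excluded.

none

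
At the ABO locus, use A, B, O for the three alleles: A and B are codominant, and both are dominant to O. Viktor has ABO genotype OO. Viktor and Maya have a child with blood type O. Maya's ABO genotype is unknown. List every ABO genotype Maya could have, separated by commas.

For each candidate genotype of Maya, check whether crossing it with OO can produce every observed child phenotype.
  AA → possible child types {A} ✗
  AB → possible child types {A, B} ✗
  AO → possible child types {O, A} ✓
  BB → possible child types {B} ✗
  BO → possible child types {O, B} ✓
  OO → possible child types {O} ✓

AO, BO, OO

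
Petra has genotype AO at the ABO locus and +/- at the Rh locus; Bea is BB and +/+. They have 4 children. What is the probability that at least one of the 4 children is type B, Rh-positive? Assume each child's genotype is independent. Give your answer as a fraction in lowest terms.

15/16

ABO cross AO × BB → 1/2 B, 1/2 AB.
Rh cross +/- × +/+ → 1 Rh+; so P(type B, Rh-positive) = 1/2 × 1 = 1/2 per child.
P(none) = (1/2)^4 = 1/16; P(at least one) = 1 − 1/16 = 15/16.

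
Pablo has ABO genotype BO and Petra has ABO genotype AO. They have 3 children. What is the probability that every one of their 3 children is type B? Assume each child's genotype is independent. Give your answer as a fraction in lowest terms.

ABO cross BO × AO → 1/4 O, 1/4 A, 1/4 B, 1/4 AB.
So P(type B) = 1/4 per child.
All 3 independent: (1/4)^3 = 1/64.

1/64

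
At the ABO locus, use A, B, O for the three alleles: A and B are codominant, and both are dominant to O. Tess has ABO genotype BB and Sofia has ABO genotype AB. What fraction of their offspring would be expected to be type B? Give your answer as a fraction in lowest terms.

ABO cross BB × AB → offspring phenotypes: 1/2 B, 1/2 AB.
So P(type B) = 1/2.

1/2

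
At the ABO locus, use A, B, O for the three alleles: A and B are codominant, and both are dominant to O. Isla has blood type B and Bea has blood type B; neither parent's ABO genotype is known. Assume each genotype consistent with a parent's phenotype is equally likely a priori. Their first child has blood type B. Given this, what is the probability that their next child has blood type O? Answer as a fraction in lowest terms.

Possible genotypes: Isla ∈ {BB, BO}; Bea ∈ {BB, BO}.
Weight each parental genotype pair by prior × P(type-B child):
  BB × BB: posterior weight 4/15; P(next child type O) = 0.
  BB × BO: posterior weight 4/15; P(next child type O) = 0.
  BO × BB: posterior weight 4/15; P(next child type O) = 0.
  BO × BO: posterior weight 1/5; P(next child type O) = 1/4.
Weighted sum = 1/20.

1/20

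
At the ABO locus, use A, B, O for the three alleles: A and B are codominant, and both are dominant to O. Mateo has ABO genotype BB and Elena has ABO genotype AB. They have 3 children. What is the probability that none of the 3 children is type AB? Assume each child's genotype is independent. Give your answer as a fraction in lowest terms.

ABO cross BB × AB → 1/2 B, 1/2 AB.
So P(type AB) = 1/2 per child.
P(not type AB) = 1/2 for one child; (1/2)^3 = 1/8.

1/8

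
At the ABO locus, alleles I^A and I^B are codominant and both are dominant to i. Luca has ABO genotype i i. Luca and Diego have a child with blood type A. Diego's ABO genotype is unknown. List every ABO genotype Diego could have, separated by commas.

For each candidate genotype of Diego, check whether crossing it with i i can produce every observed child phenotype.
  I^A I^A → possible child types {A} ✓
  I^A I^B → possible child types {A, B} ✓
  I^A i → possible child types {O, A} ✓
  I^B I^B → possible child types {B} ✗
  I^B i → possible child types {O, B} ✗
  i i → possible child types {O} ✗

I^A I^A, I^A I^B, I^A i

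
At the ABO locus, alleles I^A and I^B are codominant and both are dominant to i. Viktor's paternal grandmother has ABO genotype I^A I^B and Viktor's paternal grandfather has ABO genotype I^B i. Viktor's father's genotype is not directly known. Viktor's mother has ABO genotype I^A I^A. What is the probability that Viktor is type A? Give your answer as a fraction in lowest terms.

1/2

Viktor's father's ABO genotype from I^A I^B × I^B i: 1/4 I^A I^B, 1/4 I^A i, 1/4 I^B I^B, 1/4 I^B i.
Crossing each possibility with the mother I^A I^A and summing P(type A): 1/4·1/2 + 1/4·1 + 1/4·0 + 1/4·1/2 = 1/2.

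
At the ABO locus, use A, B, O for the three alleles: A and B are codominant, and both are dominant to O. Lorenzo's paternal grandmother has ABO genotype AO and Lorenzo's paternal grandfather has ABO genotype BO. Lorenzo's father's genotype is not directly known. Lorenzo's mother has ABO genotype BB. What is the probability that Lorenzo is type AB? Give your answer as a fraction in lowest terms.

1/4

Lorenzo's father's ABO genotype from AO × BO: 1/4 AB, 1/4 AO, 1/4 BO, 1/4 OO.
Crossing each possibility with the mother BB and summing P(type AB): 1/4·1/2 + 1/4·1/2 + 1/4·0 + 1/4·0 = 1/4.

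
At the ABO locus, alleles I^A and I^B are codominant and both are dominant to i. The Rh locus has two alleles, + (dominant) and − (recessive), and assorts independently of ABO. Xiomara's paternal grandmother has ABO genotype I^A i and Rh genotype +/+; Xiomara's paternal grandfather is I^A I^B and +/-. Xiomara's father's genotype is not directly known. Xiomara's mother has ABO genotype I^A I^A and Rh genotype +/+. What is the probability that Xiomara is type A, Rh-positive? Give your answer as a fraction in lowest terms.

3/4

Xiomara's father's ABO genotype from I^A i × I^A I^B: 1/4 I^A I^A, 1/4 I^A I^B, 1/4 I^A i, 1/4 I^B i.
Crossing each possibility with the mother I^A I^A and summing P(type A): 1/4·1 + 1/4·1/2 + 1/4·1 + 1/4·1/2 = 3/4.
Similarly for Rh via the father's Rh distribution: P(Rh+) = 1.
Independent loci: 3/4 × 1 = 3/4.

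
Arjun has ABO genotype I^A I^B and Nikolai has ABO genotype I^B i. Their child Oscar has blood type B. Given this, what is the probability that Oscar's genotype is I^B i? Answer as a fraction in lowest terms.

Cross I^A I^B × I^B i → 1/4 I^A I^B, 1/4 I^A i, 1/4 I^B I^B, 1/4 I^B i.
Type-B genotypes among offspring: I^B I^B (1/4), I^B i (1/4); total 1/2.
P(I^B i | type B) = (1/4) / (1/2) = 1/2.

1/2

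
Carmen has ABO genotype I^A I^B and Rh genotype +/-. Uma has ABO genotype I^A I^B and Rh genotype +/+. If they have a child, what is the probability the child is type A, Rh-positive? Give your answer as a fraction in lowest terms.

ABO cross I^A I^B × I^A I^B → offspring phenotypes: 1/4 A, 1/4 B, 1/2 AB.
Rh cross +/- × +/+ → 1 Rh+.
Independent loci: P(type A, Rh-positive) = 1/4 × 1 = 1/4.

1/4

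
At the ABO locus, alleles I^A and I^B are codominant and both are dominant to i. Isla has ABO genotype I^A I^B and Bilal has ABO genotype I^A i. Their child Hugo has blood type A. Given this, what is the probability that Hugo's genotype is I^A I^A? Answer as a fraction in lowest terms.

1/2

Cross I^A I^B × I^A i → 1/4 I^A I^A, 1/4 I^A I^B, 1/4 I^A i, 1/4 I^B i.
Type-A genotypes among offspring: I^A I^A (1/4), I^A i (1/4); total 1/2.
P(I^A I^A | type A) = (1/4) / (1/2) = 1/2.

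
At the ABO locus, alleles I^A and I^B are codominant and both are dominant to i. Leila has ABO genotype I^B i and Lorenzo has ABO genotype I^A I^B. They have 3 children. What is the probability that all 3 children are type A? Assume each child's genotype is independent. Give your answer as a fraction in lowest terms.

1/64

ABO cross I^B i × I^A I^B → 1/4 A, 1/2 B, 1/4 AB.
So P(type A) = 1/4 per child.
All 3 independent: (1/4)^3 = 1/64.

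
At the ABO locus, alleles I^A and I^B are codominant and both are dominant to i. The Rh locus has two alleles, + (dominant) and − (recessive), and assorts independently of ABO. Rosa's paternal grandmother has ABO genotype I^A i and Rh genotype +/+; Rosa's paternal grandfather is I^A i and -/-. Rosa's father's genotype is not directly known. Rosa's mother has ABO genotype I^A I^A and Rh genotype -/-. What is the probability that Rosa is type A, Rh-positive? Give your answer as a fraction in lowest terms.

Rosa's father's ABO genotype from I^A i × I^A i: 1/4 I^A I^A, 1/2 I^A i, 1/4 i i.
Crossing each possibility with the mother I^A I^A and summing P(type A): 1/4·1 + 1/2·1 + 1/4·1 = 1.
Similarly for Rh via the father's Rh distribution: P(Rh+) = 1/2.
Independent loci: 1 × 1/2 = 1/2.

1/2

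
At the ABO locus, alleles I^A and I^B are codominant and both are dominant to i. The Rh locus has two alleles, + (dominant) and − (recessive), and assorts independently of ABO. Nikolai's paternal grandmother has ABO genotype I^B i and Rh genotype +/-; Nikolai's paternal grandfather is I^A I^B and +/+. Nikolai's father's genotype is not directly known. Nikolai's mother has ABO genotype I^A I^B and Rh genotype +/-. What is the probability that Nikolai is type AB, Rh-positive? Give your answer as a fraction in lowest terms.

21/64

Nikolai's father's ABO genotype from I^B i × I^A I^B: 1/4 I^A I^B, 1/4 I^A i, 1/4 I^B I^B, 1/4 I^B i.
Crossing each possibility with the mother I^A I^B and summing P(type AB): 1/4·1/2 + 1/4·1/4 + 1/4·1/2 + 1/4·1/4 = 3/8.
Similarly for Rh via the father's Rh distribution: P(Rh+) = 7/8.
Independent loci: 3/8 × 7/8 = 21/64.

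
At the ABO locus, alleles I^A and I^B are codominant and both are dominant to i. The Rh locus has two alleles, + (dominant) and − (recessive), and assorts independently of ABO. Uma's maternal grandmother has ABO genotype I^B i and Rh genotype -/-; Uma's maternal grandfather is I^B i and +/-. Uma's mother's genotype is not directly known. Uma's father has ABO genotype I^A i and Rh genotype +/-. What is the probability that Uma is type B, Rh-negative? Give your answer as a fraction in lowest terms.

3/32

Uma's mother's ABO genotype from I^B i × I^B i: 1/4 I^B I^B, 1/2 I^B i, 1/4 i i.
Crossing each possibility with the father I^A i and summing P(type B): 1/4·1/2 + 1/2·1/4 + 1/4·0 = 1/4.
Similarly for Rh via the mother's Rh distribution: P(Rh-) = 3/8.
Independent loci: 1/4 × 3/8 = 3/32.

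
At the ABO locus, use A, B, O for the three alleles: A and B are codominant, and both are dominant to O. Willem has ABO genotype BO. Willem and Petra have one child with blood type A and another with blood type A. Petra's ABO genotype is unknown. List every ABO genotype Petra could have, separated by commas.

For each candidate genotype of Petra, check whether crossing it with BO can produce every observed child phenotype.
  AA → possible child types {A, AB} ✓
  AB → possible child types {A, B, AB} ✓
  AO → possible child types {O, A, B, AB} ✓
  BB → possible child types {B} ✗
  BO → possible child types {O, B} ✗
  OO → possible child types {O, B} ✗

AA, AB, AO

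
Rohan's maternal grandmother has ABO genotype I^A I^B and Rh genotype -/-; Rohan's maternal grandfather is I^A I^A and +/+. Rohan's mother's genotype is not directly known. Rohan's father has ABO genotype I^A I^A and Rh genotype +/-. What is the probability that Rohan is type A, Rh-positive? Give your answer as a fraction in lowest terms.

9/16

Rohan's mother's ABO genotype from I^A I^B × I^A I^A: 1/2 I^A I^A, 1/2 I^A I^B.
Crossing each possibility with the father I^A I^A and summing P(type A): 1/2·1 + 1/2·1/2 = 3/4.
Similarly for Rh via the mother's Rh distribution: P(Rh+) = 3/4.
Independent loci: 3/4 × 3/4 = 9/16.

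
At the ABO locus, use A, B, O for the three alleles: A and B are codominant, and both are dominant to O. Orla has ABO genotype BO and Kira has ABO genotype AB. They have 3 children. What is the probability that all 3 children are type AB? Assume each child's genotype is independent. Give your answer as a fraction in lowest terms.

ABO cross BO × AB → 1/4 A, 1/2 B, 1/4 AB.
So P(type AB) = 1/4 per child.
All 3 independent: (1/4)^3 = 1/64.

1/64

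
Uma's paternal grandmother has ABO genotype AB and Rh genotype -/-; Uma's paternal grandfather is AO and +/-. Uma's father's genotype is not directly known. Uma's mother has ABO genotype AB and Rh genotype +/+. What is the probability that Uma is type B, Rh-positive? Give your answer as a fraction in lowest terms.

Uma's father's ABO genotype from AB × AO: 1/4 AA, 1/4 AB, 1/4 AO, 1/4 BO.
Crossing each possibility with the mother AB and summing P(type B): 1/4·0 + 1/4·1/4 + 1/4·1/4 + 1/4·1/2 = 1/4.
Similarly for Rh via the father's Rh distribution: P(Rh+) = 1.
Independent loci: 1/4 × 1 = 1/4.

1/4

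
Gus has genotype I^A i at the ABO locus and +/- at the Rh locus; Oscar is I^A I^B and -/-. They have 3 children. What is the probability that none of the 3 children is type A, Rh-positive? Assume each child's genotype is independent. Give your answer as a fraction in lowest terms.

27/64

ABO cross I^A i × I^A I^B → 1/2 A, 1/4 B, 1/4 AB.
Rh cross +/- × -/- → 1/2 Rh+, 1/2 Rh-; so P(type A, Rh-positive) = 1/2 × 1/2 = 1/4 per child.
P(not type A, Rh-positive) = 3/4 for one child; (3/4)^3 = 27/64.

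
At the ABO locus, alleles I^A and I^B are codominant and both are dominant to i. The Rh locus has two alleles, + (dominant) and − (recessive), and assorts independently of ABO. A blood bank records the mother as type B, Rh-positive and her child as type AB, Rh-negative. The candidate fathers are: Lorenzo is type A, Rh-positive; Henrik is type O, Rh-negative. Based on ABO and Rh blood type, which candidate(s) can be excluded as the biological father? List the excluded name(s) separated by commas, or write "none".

A candidate is excluded only if no genotype consistent with his phenotype could produce a type AB, Rh-negative child with a type B, Rh-positive mother.
Henrik (type O, Rh-): no genotype consistent with that phenotype can produce a type-AB Rh- child with a type-B mother.

Henrik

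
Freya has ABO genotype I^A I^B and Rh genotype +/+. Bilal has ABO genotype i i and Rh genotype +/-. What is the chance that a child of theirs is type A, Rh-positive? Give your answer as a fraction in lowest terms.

1/2

ABO cross I^A I^B × i i → offspring phenotypes: 1/2 A, 1/2 B.
Rh cross +/+ × +/- → 1 Rh+.
Independent loci: P(type A, Rh-positive) = 1/2 × 1 = 1/2.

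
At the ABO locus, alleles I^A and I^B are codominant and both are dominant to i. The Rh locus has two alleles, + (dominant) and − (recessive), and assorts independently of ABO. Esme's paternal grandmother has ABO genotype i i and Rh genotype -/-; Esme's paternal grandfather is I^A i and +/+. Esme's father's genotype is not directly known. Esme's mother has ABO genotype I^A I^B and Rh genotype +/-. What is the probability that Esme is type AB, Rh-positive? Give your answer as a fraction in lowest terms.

3/32

Esme's father's ABO genotype from i i × I^A i: 1/2 I^A i, 1/2 i i.
Crossing each possibility with the mother I^A I^B and summing P(type AB): 1/2·1/4 + 1/2·0 = 1/8.
Similarly for Rh via the father's Rh distribution: P(Rh+) = 3/4.
Independent loci: 1/8 × 3/4 = 3/32.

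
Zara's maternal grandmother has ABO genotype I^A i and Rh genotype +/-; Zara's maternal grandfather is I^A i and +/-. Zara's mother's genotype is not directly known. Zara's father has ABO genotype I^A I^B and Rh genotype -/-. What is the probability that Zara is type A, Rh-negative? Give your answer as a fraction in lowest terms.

Zara's mother's ABO genotype from I^A i × I^A i: 1/4 I^A I^A, 1/2 I^A i, 1/4 i i.
Crossing each possibility with the father I^A I^B and summing P(type A): 1/4·1/2 + 1/2·1/2 + 1/4·1/2 = 1/2.
Similarly for Rh via the mother's Rh distribution: P(Rh-) = 1/2.
Independent loci: 1/2 × 1/2 = 1/4.

1/4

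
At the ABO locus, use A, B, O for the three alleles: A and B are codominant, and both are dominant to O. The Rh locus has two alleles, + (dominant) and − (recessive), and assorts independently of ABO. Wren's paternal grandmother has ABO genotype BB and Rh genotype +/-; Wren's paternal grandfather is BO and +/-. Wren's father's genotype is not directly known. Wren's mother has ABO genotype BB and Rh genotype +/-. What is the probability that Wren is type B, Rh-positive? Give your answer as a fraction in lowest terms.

3/4

Wren's father's ABO genotype from BB × BO: 1/2 BB, 1/2 BO.
Crossing each possibility with the mother BB and summing P(type B): 1/2·1 + 1/2·1 = 1.
Similarly for Rh via the father's Rh distribution: P(Rh+) = 3/4.
Independent loci: 1 × 3/4 = 3/4.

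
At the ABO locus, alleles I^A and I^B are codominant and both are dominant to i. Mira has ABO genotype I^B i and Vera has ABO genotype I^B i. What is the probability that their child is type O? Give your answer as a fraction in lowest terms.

ABO cross I^B i × I^B i → offspring phenotypes: 1/4 O, 3/4 B.
So P(type O) = 1/4.

1/4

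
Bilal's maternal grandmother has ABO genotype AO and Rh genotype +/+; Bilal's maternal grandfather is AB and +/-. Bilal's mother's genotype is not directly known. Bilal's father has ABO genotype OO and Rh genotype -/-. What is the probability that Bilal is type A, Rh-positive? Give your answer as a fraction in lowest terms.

Bilal's mother's ABO genotype from AO × AB: 1/4 AA, 1/4 AB, 1/4 AO, 1/4 BO.
Crossing each possibility with the father OO and summing P(type A): 1/4·1 + 1/4·1/2 + 1/4·1/2 + 1/4·0 = 1/2.
Similarly for Rh via the mother's Rh distribution: P(Rh+) = 3/4.
Independent loci: 1/2 × 3/4 = 3/8.

3/8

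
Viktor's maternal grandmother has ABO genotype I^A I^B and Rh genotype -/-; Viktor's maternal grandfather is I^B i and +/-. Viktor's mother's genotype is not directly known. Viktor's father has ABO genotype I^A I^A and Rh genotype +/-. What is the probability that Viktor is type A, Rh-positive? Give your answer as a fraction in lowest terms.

5/16

Viktor's mother's ABO genotype from I^A I^B × I^B i: 1/4 I^A I^B, 1/4 I^A i, 1/4 I^B I^B, 1/4 I^B i.
Crossing each possibility with the father I^A I^A and summing P(type A): 1/4·1/2 + 1/4·1 + 1/4·0 + 1/4·1/2 = 1/2.
Similarly for Rh via the mother's Rh distribution: P(Rh+) = 5/8.
Independent loci: 1/2 × 5/8 = 5/16.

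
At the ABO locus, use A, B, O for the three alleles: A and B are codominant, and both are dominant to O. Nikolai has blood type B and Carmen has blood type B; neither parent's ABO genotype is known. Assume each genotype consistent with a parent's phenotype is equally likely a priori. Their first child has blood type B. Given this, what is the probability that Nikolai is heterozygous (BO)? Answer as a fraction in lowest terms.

7/15

Possible genotypes: Nikolai ∈ {BB, BO}; Carmen ∈ {BB, BO}.
Weight each parental genotype pair by prior × P(type-B child):
  BB × BB: posterior weight 4/15.
  BB × BO: posterior weight 4/15.
  BO × BB: posterior weight 4/15.
  BO × BO: posterior weight 1/5.
Sum the posterior weight over pairs where Nikolai is BO: 7/15.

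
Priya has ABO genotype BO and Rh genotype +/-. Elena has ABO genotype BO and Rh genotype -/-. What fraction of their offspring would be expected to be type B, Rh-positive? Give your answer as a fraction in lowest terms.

3/8

ABO cross BO × BO → offspring phenotypes: 1/4 O, 3/4 B.
Rh cross +/- × -/- → 1/2 Rh+, 1/2 Rh-.
Independent loci: P(type B, Rh-positive) = 3/4 × 1/2 = 3/8.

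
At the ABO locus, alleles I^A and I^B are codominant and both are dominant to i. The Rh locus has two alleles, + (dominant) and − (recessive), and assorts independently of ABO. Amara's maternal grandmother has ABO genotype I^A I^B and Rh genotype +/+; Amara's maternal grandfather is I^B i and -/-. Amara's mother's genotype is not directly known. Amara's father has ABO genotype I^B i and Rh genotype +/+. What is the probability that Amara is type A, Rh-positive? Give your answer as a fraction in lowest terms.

1/8

Amara's mother's ABO genotype from I^A I^B × I^B i: 1/4 I^A I^B, 1/4 I^A i, 1/4 I^B I^B, 1/4 I^B i.
Crossing each possibility with the father I^B i and summing P(type A): 1/4·1/4 + 1/4·1/4 + 1/4·0 + 1/4·0 = 1/8.
Similarly for Rh via the mother's Rh distribution: P(Rh+) = 1.
Independent loci: 1/8 × 1 = 1/8.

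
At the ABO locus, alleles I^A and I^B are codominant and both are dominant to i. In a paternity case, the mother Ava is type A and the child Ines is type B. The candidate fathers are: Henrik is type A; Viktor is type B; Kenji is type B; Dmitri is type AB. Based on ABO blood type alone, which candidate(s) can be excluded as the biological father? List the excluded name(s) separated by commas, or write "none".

Henrik

A candidate is excluded only if no genotype consistent with his phenotype could produce a type B child with a type A mother.
Henrik (type A): no genotype consistent with that phenotype can produce a type-B child with a type-A mother.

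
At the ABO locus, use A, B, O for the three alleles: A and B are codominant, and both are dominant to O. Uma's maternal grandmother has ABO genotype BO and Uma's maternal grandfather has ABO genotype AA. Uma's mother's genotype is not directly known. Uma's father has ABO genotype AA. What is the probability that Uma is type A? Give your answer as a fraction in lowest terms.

3/4

Uma's mother's ABO genotype from BO × AA: 1/2 AB, 1/2 AO.
Crossing each possibility with the father AA and summing P(type A): 1/2·1/2 + 1/2·1 = 3/4.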